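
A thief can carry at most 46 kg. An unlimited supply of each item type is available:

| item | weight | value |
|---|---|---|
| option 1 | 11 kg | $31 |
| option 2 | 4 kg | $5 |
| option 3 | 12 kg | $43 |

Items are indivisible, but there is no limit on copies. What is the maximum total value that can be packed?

$148

Best value-per-unit is option 3 at 43/12; filling with it alone gives 3×43 = 129.
Optimal mix: 2×option 1 + 2×option 3 → weight 46, value 148.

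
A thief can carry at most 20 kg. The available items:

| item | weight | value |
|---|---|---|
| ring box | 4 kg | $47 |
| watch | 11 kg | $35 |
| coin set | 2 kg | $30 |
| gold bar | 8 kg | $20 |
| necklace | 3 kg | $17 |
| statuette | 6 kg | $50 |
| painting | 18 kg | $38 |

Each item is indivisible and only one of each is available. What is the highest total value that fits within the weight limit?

$147

Check high-value combinations within 20 kg:
- ring box+coin set+gold bar+statuette: weight 4+2+8+6=20, value 47+30+20+50=147
- ring box+coin set+necklace+statuette: weight 4+2+3+6=15, value 47+30+17+50=144
- ring box+watch+coin set+necklace: weight 4+11+2+3=20, value 47+35+30+17=129
- ring box+coin set+statuette: weight 4+2+6=12, value 47+30+50=127
Best: $147.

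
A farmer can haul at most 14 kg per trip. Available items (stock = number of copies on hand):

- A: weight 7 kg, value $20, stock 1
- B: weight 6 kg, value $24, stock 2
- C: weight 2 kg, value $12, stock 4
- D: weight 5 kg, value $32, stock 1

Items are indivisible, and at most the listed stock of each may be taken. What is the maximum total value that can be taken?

$80

Best selections within weight 14 and stock limits:
- 4×C + 1×D: weight 13, value 80
- 1×B + 4×C: weight 14, value 72
- 3×C + 1×D: weight 11, value 68
- 1×B + 1×C + 1×D: weight 13, value 68
Best: $80.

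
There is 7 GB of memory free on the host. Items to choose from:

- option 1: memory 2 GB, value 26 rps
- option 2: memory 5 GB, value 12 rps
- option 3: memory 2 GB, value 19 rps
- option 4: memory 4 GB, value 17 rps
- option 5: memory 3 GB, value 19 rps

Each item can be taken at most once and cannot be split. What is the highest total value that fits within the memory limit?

Check high-value combinations within 7 GB:
- option 1+option 3+option 5: memory 2+2+3=7, value 26+19+19=64
- option 1+option 3: memory 2+2=4, value 26+19=45
- option 1+option 5: memory 2+3=5, value 26+19=45
Best: 64 rps.

64 rps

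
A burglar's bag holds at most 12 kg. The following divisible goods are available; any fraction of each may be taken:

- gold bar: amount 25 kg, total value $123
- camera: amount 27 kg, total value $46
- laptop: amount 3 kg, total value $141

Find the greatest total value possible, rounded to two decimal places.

Take in order of value per unit:
- laptop (141/3 per unit): all 3 → value 141, running total 141.00
- gold bar (123/25 per unit): 9 of 25 → value 9×123/25 = 44.2800, running total 185.28
Total 185.28.

185.28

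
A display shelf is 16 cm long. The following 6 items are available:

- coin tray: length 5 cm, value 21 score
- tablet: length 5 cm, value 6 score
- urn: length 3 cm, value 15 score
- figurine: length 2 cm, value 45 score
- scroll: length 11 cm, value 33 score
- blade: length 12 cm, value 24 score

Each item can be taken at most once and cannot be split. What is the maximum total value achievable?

93 score

Check high-value combinations within 16 cm:
- urn+figurine+scroll: length 3+2+11=16, value 15+45+33=93
- coin tray+tablet+urn+figurine: length 5+5+3+2=15, value 21+6+15+45=87
- coin tray+urn+figurine: length 5+3+2=10, value 21+15+45=81
- figurine+scroll: length 2+11=13, value 45+33=78
- coin tray+tablet+figurine: length 5+5+2=12, value 21+6+45=72
Best: 93 score.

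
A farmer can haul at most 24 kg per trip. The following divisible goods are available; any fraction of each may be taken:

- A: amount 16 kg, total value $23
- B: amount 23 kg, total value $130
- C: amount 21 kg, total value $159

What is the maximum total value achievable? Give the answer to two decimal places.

175.96

Take in order of value per unit:
- C (159/21 per unit): all 21 → value 159, running total 159.00
- B (130/23 per unit): 3 of 23 → value 3×130/23 = 16.9565, running total 175.96
Total 175.96.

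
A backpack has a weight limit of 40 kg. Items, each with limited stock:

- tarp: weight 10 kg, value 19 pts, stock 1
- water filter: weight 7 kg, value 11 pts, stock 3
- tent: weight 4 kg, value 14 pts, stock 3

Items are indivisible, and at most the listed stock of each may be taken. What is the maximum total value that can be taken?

83 pts

Top feasible selections:
- 1×tarp + 2×water filter + 3×tent: weight 36, value 83
- 1×tarp + 3×water filter + 2×tent: weight 39, value 80
- 3×water filter + 3×tent: weight 33, value 75
- 1×tarp + 1×water filter + 3×tent: weight 29, value 72
Best: 83 pts.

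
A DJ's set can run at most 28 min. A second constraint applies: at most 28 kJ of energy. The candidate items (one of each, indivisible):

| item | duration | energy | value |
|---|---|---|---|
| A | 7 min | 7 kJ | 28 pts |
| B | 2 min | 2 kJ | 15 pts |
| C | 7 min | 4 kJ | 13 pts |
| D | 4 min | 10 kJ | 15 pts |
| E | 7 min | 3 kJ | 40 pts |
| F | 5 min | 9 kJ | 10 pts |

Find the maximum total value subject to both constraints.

Feasible sets respecting both limits:
- A+B+C+D+E: duration 27, energy 26, value 111
- A+B+C+E+F: duration 28, energy 25, value 106
- A+B+D+E: duration 20, energy 22, value 98
- A+B+C+E: duration 23, energy 16, value 96
Best: 111 pts.

111 pts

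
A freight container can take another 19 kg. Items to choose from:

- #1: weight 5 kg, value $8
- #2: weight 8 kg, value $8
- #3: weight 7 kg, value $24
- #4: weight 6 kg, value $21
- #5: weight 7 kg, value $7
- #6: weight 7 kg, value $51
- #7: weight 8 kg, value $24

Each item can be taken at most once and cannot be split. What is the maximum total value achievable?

Check high-value combinations within 19 kg:
- #1+#3+#6: weight 5+7+7=19, value 8+24+51=83
- #1+#4+#6: weight 5+6+7=18, value 8+21+51=80
- #3+#6: weight 7+7=14, value 24+51=75
- #6+#7: weight 7+8=15, value 51+24=75
- #4+#6: weight 6+7=13, value 21+51=72
Best: $83.

$83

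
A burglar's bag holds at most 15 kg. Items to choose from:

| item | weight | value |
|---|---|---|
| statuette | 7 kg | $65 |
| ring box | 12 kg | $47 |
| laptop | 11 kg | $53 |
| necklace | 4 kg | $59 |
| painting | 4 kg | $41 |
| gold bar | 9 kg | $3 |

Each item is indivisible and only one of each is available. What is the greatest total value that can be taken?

Check high-value combinations within 15 kg:
- statuette+necklace+painting: weight 7+4+4=15, value 65+59+41=165
- statuette+necklace: weight 7+4=11, value 65+59=124
- laptop+necklace: weight 11+4=15, value 53+59=112
- statuette+painting: weight 7+4=11, value 65+41=106
- necklace+painting: weight 4+4=8, value 59+41=100
Best: $165.

$165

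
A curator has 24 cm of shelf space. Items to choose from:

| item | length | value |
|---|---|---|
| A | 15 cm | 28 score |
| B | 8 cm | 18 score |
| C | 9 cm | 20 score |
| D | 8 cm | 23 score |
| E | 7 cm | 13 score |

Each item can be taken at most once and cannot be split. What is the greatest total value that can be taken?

Check high-value combinations within 24 cm:
- C+D+E: length 9+8+7=24, value 20+23+13=56
- B+D+E: length 8+8+7=23, value 18+23+13=54
- A+D: length 15+8=23, value 28+23=51
Best: 56 score.

56 score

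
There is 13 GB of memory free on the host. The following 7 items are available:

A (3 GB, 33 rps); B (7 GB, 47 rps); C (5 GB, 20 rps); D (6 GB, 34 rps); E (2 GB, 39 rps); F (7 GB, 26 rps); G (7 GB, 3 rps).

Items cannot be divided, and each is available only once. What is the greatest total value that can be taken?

119 rps

This is a 0/1 knapsack; check combinations near the capacity.
- A+B+E: memory 3+7+2=12, value 33+47+39=119
- A+D+E: memory 3+6+2=11, value 33+34+39=106
- A+E+F: memory 3+2+7=12, value 33+39+26=98
- C+D+E: memory 5+6+2=13, value 20+34+39=93
Best: 119 rps.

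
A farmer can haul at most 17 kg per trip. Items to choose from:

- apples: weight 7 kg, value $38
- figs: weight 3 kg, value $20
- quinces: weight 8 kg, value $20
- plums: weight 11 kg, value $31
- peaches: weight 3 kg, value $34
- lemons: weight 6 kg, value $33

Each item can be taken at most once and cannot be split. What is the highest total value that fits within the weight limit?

$105

Check high-value combinations within 17 kg:
- apples+peaches+lemons: weight 7+3+6=16, value 38+34+33=105
- apples+figs+peaches: weight 7+3+3=13, value 38+20+34=92
- apples+figs+lemons: weight 7+3+6=16, value 38+20+33=91
Best: $105.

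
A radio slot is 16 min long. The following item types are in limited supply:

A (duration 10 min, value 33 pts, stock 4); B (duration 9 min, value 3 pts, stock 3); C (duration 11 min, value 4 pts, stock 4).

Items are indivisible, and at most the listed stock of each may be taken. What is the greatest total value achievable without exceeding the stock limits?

Best selections within duration 16 and stock limits:
- 1×A: duration 10, value 33
- 1×C: duration 11, value 4
- 1×B: duration 9, value 3
Best: 33 pts.

33 pts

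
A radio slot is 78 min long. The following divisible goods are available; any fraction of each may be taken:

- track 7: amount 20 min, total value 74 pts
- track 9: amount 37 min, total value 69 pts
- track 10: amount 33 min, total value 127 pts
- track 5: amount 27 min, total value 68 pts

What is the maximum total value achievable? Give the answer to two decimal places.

263.96

Take in order of value per unit:
- track 10 (127/33 per unit): all 33 → value 127, running total 127.00
- track 7 (74/20 per unit): all 20 → value 74, running total 201.00
- track 5 (68/27 per unit): 25 of 27 → value 25×68/27 = 62.9630, running total 263.96
Total 263.96.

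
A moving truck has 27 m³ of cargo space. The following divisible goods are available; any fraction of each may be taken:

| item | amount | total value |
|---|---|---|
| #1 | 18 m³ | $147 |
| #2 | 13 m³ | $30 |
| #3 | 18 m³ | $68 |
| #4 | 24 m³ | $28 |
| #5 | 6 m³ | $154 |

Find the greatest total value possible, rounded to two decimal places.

312.33

Take in order of value per unit:
- #5 (154/6 per unit): all 6 → value 154, running total 154.00
- #1 (147/18 per unit): all 18 → value 147, running total 301.00
- #3 (68/18 per unit): 3 of 18 → value 3×68/18 = 11.3333, running total 312.33
Total 312.33.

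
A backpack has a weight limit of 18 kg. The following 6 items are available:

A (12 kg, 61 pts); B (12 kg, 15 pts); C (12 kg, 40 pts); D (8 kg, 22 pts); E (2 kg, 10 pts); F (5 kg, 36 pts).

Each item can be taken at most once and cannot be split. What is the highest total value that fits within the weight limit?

This is a 0/1 knapsack; check combinations near the capacity.
- A+F: weight 12+5=17, value 61+36=97
- C+F: weight 12+5=17, value 40+36=76
- A+E: weight 12+2=14, value 61+10=71
- D+E+F: weight 8+2+5=15, value 22+10+36=68
Best: 97 pts.

97 pts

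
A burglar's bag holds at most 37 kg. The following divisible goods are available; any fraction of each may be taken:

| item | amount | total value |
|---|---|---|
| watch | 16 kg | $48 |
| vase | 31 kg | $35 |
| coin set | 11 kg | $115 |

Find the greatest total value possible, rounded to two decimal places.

Take in order of value per unit:
- coin set (115/11 per unit): all 11 → value 115, running total 115.00
- watch (48/16 per unit): all 16 → value 48, running total 163.00
- vase (35/31 per unit): 10 of 31 → value 10×35/31 = 11.2903, running total 174.29
Total 174.29.

174.29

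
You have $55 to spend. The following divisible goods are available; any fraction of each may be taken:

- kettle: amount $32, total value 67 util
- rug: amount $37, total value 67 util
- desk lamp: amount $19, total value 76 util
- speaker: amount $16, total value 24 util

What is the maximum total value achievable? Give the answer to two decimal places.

150.24

Take in order of value per unit:
- desk lamp (76/19 per unit): all 19 → value 76, running total 76.00
- kettle (67/32 per unit): all 32 → value 67, running total 143.00
- rug (67/37 per unit): 4 of 37 → value 4×67/37 = 7.2432, running total 150.24
Total 150.24.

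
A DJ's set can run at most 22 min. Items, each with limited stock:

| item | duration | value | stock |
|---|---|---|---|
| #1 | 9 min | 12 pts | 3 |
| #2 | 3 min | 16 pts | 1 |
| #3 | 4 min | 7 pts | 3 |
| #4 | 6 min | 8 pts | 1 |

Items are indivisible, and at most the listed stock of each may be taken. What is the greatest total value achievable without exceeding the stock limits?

45 pts

Top feasible selections:
- 1×#2 + 3×#3 + 1×#4: duration 21, value 45
- 1×#1 + 1×#2 + 1×#3 + 1×#4: duration 22, value 43
Best: 45 pts.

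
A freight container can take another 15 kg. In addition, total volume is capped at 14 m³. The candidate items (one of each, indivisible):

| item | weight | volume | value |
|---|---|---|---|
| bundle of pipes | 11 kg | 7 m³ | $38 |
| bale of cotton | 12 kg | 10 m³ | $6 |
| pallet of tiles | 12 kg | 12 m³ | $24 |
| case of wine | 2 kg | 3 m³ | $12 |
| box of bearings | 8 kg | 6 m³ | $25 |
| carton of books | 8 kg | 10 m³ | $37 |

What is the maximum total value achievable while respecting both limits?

$50

Feasible sets respecting both limits:
- bundle of pipes+case of wine: weight 13, volume 10, value 50
- case of wine+carton of books: weight 10, volume 13, value 49
- bundle of pipes: weight 11, volume 7, value 38
Best: $50.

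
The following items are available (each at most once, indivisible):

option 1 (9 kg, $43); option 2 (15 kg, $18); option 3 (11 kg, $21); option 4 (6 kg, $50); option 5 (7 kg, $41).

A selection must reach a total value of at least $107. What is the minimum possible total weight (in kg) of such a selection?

22

Subsets with value ≥ 107, sorted by total weight:
- option 1+option 4+option 5: weight 22, value 134
- option 3+option 4+option 5: weight 24, value 112
Minimum weight: 22 kg.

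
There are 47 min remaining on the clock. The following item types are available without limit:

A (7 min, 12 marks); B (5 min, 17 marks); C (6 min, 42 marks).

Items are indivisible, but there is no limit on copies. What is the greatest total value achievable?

Best value-per-unit is C at 42/6; filling with it alone gives 7×42 = 294.
Optimal mix: 1×B + 7×C → time 47, value 311.

311 marks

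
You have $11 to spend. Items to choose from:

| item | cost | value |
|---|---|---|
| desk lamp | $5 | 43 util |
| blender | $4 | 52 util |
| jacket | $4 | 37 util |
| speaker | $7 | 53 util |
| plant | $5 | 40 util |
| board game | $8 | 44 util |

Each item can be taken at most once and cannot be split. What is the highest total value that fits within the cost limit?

Check high-value combinations within $11:
- blender+speaker: cost 4+7=11, value 52+53=105
- desk lamp+blender: cost 5+4=9, value 43+52=95
- blender+plant: cost 4+5=9, value 52+40=92
- jacket+speaker: cost 4+7=11, value 37+53=90
Best: 105 util.

105 util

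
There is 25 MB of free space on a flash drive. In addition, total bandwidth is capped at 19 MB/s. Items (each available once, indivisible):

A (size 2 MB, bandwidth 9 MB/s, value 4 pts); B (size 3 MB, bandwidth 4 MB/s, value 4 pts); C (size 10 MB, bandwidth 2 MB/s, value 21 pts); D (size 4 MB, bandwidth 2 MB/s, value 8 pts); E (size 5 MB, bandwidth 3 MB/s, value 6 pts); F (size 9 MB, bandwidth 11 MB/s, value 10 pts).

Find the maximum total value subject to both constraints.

Feasible sets respecting both limits:
- A+C+D+E: size 21, bandwidth 16, value 39
- B+C+D+E: size 22, bandwidth 11, value 39
- C+D+F: size 23, bandwidth 15, value 39
Best: 39 pts.

39 pts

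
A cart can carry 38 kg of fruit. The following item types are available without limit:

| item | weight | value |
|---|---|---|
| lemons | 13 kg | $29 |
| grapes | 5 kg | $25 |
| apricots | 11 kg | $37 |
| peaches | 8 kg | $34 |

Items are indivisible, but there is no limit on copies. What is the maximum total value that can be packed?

$184

Best value-per-unit is grapes at 25/5; filling with it alone gives 7×25 = 175.
Optimal mix: 6×grapes + 1×peaches → weight 38, value 184.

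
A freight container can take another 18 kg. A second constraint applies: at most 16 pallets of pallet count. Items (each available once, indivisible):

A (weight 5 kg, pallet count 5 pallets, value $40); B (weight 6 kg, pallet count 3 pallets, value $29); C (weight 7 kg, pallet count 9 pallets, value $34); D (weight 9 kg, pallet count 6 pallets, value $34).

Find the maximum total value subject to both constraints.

Feasible sets respecting both limits:
- A+C: weight 12, pallet count 14, value 74
- A+D: weight 14, pallet count 11, value 74
- A+B: weight 11, pallet count 8, value 69
- C+D: weight 16, pallet count 15, value 68
Best: $74.

$74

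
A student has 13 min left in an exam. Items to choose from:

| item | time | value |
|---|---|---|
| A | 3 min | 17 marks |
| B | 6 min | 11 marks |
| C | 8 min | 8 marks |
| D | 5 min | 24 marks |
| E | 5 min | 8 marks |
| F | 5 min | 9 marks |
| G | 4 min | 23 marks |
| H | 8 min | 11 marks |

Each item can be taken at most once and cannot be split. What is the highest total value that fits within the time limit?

64 marks

This is a 0/1 knapsack; check combinations near the capacity.
- A+D+G: time 3+5+4=12, value 17+24+23=64
- A+B+G: time 3+6+4=13, value 17+11+23=51
- A+D+F: time 3+5+5=13, value 17+24+9=50
Best: 64 marks.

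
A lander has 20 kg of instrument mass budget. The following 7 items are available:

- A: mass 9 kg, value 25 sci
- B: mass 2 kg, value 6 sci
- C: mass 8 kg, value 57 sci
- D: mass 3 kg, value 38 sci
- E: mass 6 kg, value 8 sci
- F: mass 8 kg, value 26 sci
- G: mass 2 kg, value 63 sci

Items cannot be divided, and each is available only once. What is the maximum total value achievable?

166 sci

This is a 0/1 knapsack; check combinations near the capacity.
- C+D+E+G: mass 8+3+6+2=19, value 57+38+8+63=166
- B+C+D+G: mass 2+8+3+2=15, value 6+57+38+63=164
- C+D+G: mass 8+3+2=13, value 57+38+63=158
- B+C+F+G: mass 2+8+8+2=20, value 6+57+26+63=152
Best: 166 sci.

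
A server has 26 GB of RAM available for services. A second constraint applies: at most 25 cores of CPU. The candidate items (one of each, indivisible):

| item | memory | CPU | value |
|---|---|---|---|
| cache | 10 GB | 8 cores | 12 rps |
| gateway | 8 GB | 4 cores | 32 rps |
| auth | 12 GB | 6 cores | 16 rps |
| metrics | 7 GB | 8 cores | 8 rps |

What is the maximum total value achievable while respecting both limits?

52 rps

Feasible sets respecting both limits:
- cache+gateway+metrics: memory 25, CPU 20, value 52
- gateway+auth: memory 20, CPU 10, value 48
- cache+gateway: memory 18, CPU 12, value 44
- gateway+metrics: memory 15, CPU 12, value 40
Best: 52 rps.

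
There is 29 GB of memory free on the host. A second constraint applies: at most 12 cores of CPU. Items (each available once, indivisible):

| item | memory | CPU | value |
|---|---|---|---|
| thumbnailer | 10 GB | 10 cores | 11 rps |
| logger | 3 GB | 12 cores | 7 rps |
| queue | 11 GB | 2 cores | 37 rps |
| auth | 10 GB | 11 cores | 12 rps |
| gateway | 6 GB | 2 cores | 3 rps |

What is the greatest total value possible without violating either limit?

48 rps

Feasible sets respecting both limits:
- thumbnailer+queue: memory 21, CPU 12, value 48
- queue+gateway: memory 17, CPU 4, value 40
- queue: memory 11, CPU 2, value 37
- thumbnailer+gateway: memory 16, CPU 12, value 14
Best: 48 rps.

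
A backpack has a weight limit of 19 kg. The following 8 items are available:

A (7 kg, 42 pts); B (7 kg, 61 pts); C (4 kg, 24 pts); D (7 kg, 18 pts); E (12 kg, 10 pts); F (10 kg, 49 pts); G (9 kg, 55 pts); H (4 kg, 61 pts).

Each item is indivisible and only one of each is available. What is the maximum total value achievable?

164 pts

Check high-value combinations within 19 kg:
- A+B+H: weight 7+7+4=18, value 42+61+61=164
- B+C+H: weight 7+4+4=15, value 61+24+61=146
- C+G+H: weight 4+9+4=17, value 24+55+61=140
- B+D+H: weight 7+7+4=18, value 61+18+61=140
- C+F+H: weight 4+10+4=18, value 24+49+61=134
Best: 164 pts.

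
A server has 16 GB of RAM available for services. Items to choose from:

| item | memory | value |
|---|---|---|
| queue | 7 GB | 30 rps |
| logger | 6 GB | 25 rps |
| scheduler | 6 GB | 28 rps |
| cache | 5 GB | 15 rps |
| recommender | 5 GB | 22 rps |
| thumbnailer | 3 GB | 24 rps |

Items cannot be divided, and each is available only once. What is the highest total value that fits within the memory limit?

82 rps

Check high-value combinations within 16 GB:
- queue+scheduler+thumbnailer: memory 7+6+3=16, value 30+28+24=82
- queue+logger+thumbnailer: memory 7+6+3=16, value 30+25+24=79
- logger+scheduler+thumbnailer: memory 6+6+3=15, value 25+28+24=77
- queue+recommender+thumbnailer: memory 7+5+3=15, value 30+22+24=76
Best: 82 rps.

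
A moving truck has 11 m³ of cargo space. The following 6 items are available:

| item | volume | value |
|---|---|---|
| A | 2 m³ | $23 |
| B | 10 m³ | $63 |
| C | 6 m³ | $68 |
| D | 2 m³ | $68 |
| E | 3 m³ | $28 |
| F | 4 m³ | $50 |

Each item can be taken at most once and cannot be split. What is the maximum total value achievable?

$169

Check high-value combinations within 11 m³:
- A+D+E+F: volume 2+2+3+4=11, value 23+68+28+50=169
- C+D+E: volume 6+2+3=11, value 68+68+28=164
- A+C+D: volume 2+6+2=10, value 23+68+68=159
Best: $169.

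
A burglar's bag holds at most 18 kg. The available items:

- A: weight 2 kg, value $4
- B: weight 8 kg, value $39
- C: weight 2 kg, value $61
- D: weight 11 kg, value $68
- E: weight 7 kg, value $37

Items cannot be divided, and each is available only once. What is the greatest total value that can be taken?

This is a 0/1 knapsack; check combinations near the capacity.
- B+C+E: weight 8+2+7=17, value 39+61+37=137
- A+C+D: weight 2+2+11=15, value 4+61+68=133
- C+D: weight 2+11=13, value 61+68=129
Best: $137.

$137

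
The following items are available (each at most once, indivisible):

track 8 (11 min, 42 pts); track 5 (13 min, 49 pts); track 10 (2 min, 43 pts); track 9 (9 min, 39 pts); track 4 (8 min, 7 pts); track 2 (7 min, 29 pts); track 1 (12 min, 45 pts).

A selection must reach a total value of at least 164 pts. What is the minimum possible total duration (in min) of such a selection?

34

Subsets with value ≥ 164, sorted by total duration:
- track 8+track 10+track 9+track 1: duration 34, value 169
- track 5+track 10+track 2+track 1: duration 34, value 166
- track 8+track 5+track 10+track 9: duration 35, value 173
- track 5+track 10+track 9+track 1: duration 36, value 176
Minimum duration: 34 min.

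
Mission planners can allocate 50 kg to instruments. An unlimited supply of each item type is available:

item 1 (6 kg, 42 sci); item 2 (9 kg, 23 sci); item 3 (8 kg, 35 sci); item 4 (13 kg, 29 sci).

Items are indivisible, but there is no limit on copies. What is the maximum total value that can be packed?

Best value-per-unit is item 1 at 42/6, and filling with it alone uses mass 8×6=48. No mix of the others beats 8×42 = 336.

336 sci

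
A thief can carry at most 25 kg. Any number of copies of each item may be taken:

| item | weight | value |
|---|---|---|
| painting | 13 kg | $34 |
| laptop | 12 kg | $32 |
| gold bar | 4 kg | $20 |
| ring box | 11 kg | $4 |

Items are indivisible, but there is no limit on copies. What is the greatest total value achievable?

$120

Best value-per-unit is gold bar at 20/4, and filling with it alone uses weight 6×4=24. No mix of the others beats 6×20 = 120.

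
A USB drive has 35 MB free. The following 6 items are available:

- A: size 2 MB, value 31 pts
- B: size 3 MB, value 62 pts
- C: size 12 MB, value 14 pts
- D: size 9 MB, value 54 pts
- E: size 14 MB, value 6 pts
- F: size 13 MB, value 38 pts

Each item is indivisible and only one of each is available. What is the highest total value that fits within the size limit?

This is a 0/1 knapsack; check combinations near the capacity.
- A+B+D+F: size 2+3+9+13=27, value 31+62+54+38=185
- A+B+C+D: size 2+3+12+9=26, value 31+62+14+54=161
- B+D+F: size 3+9+13=25, value 62+54+38=154
- A+B+D+E: size 2+3+9+14=28, value 31+62+54+6=153
- A+B+D: size 2+3+9=14, value 31+62+54=147
Best: 185 pts.

185 pts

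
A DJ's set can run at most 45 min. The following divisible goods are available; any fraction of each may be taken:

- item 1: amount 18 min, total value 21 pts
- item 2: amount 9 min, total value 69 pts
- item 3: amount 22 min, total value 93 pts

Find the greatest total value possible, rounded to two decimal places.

Take in order of value per unit:
- item 2 (69/9 per unit): all 9 → value 69, running total 69.00
- item 3 (93/22 per unit): all 22 → value 93, running total 162.00
- item 1 (21/18 per unit): 14 of 18 → value 14×21/18 = 16.3333, running total 178.33
Total 178.33.

178.33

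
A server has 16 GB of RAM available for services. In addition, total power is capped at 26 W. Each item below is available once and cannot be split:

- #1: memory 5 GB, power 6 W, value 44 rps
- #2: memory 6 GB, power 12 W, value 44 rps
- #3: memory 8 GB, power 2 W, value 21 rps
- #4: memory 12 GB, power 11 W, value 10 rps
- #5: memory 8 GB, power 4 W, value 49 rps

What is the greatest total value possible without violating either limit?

93 rps

Feasible sets respecting both limits:
- #1+#5: memory 13, power 10, value 93
- #2+#5: memory 14, power 16, value 93
- #1+#2: memory 11, power 18, value 88
- #3+#5: memory 16, power 6, value 70
Best: 93 rps.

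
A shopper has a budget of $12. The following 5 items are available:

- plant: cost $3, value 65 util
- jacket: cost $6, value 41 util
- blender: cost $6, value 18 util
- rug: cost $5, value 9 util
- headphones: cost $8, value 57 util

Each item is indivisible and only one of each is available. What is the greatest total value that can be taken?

122 util

Check high-value combinations within $12:
- plant+headphones: cost 3+8=11, value 65+57=122
- plant+jacket: cost 3+6=9, value 65+41=106
- plant+blender: cost 3+6=9, value 65+18=83
- plant+rug: cost 3+5=8, value 65+9=74
- plant: cost 3, value 65
Best: 122 util.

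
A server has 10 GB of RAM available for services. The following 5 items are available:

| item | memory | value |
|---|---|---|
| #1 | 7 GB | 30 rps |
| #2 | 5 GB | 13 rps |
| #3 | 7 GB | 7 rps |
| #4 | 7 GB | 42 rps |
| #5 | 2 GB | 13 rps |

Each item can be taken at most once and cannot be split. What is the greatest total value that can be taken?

55 rps

Check high-value combinations within 10 GB:
- #4+#5: memory 7+2=9, value 42+13=55
- #1+#5: memory 7+2=9, value 30+13=43
- #4: memory 7, value 42
- #1: memory 7, value 30
Best: 55 rps.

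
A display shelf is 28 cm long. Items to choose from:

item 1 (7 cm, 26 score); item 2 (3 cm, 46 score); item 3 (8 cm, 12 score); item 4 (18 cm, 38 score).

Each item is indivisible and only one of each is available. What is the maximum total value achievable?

110 score

Check high-value combinations within 28 cm:
- item 1+item 2+item 4: length 7+3+18=28, value 26+46+38=110
- item 1+item 2+item 3: length 7+3+8=18, value 26+46+12=84
- item 2+item 4: length 3+18=21, value 46+38=84
- item 1+item 2: length 7+3=10, value 26+46=72
Best: 110 score.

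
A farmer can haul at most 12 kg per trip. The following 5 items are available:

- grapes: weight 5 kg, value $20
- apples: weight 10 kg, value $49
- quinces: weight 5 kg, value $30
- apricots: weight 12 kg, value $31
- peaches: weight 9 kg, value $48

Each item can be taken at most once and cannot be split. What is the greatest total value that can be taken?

$50

Check high-value combinations within 12 kg:
- grapes+quinces: weight 5+5=10, value 20+30=50
- apples: weight 10, value 49
- peaches: weight 9, value 48
Best: $50.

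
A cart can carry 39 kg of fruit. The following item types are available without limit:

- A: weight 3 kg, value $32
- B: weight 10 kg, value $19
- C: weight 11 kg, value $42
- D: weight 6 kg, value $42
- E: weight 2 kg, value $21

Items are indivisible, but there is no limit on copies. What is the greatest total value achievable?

Best value-per-unit is A at 32/3, and filling with it alone uses weight 13×3=39. No mix of the others beats 13×32 = 416.

$416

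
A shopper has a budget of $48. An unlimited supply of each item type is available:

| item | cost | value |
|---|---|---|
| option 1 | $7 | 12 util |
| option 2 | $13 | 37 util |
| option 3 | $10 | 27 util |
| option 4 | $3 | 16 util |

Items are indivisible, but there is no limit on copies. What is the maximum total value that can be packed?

Best value-per-unit is option 4 at 16/3, and filling with it alone uses cost 16×3=48. No mix of the others beats 16×16 = 256.

256 util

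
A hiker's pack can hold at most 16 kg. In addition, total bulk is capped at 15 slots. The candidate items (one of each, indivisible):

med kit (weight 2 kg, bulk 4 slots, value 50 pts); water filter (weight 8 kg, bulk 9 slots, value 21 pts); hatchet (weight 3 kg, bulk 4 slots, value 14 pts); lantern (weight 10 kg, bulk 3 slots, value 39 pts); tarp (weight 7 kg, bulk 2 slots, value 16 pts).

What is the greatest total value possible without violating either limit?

Feasible sets respecting both limits:
- med kit+hatchet+lantern: weight 15, bulk 11, value 103
- med kit+lantern: weight 12, bulk 7, value 89
- med kit+hatchet+tarp: weight 12, bulk 10, value 80
Best: 103 pts.

103 pts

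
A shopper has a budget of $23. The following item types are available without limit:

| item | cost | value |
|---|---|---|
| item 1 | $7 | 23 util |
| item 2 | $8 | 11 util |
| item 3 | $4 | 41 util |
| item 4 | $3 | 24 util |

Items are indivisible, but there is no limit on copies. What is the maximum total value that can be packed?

229 util

Best value-per-unit is item 3 at 41/4; filling with it alone gives 5×41 = 205.
Optimal mix: 5×item 3 + 1×item 4 → cost 23, value 229.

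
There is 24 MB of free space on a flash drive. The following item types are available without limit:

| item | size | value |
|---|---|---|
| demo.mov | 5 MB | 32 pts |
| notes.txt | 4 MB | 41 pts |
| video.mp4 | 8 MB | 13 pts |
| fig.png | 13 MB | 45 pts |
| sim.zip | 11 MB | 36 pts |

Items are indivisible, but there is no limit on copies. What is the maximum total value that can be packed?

246 pts

Best value-per-unit is notes.txt at 41/4, and filling with it alone uses size 6×4=24. No mix of the others beats 6×41 = 246.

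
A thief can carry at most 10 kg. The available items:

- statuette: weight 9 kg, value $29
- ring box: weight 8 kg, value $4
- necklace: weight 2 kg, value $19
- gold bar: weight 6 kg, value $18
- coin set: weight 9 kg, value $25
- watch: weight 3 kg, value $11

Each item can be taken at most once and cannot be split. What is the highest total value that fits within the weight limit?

$37

Check high-value combinations within 10 kg:
- necklace+gold bar: weight 2+6=8, value 19+18=37
- necklace+watch: weight 2+3=5, value 19+11=30
- statuette: weight 9, value 29
- gold bar+watch: weight 6+3=9, value 18+11=29
- coin set: weight 9, value 25
Best: $37.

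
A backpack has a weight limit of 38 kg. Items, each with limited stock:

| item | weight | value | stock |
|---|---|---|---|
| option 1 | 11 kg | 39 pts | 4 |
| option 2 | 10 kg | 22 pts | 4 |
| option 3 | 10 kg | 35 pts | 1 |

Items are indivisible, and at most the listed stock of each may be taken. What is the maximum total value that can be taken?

117 pts

Top feasible selections:
- 3×option 1: weight 33, value 117
- 2×option 1 + 1×option 3: weight 32, value 113
- 2×option 1 + 1×option 2: weight 32, value 100
Best: 117 pts.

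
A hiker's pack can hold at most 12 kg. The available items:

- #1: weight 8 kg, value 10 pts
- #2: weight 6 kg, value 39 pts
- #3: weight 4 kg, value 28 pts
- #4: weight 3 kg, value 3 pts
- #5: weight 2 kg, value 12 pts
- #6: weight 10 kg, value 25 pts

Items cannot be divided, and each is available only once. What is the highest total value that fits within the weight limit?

Check high-value combinations within 12 kg:
- #2+#3+#5: weight 6+4+2=12, value 39+28+12=79
- #2+#3: weight 6+4=10, value 39+28=67
- #2+#4+#5: weight 6+3+2=11, value 39+3+12=54
- #2+#5: weight 6+2=8, value 39+12=51
Best: 79 pts.

79 pts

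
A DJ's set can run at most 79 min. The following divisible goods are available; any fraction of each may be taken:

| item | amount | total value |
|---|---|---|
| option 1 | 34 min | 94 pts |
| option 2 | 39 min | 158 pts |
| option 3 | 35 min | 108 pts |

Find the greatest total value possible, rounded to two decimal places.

279.82

Take in order of value per unit:
- option 2 (158/39 per unit): all 39 → value 158, running total 158.00
- option 3 (108/35 per unit): all 35 → value 108, running total 266.00
- option 1 (94/34 per unit): 5 of 34 → value 5×94/34 = 13.8235, running total 279.82
Total 279.82.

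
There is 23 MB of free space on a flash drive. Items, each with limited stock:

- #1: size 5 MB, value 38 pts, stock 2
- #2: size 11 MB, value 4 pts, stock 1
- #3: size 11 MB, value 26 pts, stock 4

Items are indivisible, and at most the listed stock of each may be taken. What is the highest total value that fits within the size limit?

102 pts

Best selections within size 23 and stock limits:
- 2×#1 + 1×#3: size 21, value 102
- 2×#1 + 1×#2: size 21, value 80
Best: 102 pts.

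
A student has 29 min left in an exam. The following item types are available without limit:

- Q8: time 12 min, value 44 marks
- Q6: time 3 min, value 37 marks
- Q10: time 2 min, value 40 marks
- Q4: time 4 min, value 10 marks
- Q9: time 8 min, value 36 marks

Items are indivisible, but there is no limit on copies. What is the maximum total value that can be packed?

Best value-per-unit is Q10 at 40/2, and filling with it alone uses time 14×2=28. No mix of the others beats 14×40 = 560.

560 marks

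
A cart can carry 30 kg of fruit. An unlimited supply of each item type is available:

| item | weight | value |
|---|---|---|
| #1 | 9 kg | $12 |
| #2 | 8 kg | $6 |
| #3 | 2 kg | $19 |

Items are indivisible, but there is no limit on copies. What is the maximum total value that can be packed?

$285

Best value-per-unit is #3 at 19/2, and filling with it alone uses weight 15×2=30. No mix of the others beats 15×19 = 285.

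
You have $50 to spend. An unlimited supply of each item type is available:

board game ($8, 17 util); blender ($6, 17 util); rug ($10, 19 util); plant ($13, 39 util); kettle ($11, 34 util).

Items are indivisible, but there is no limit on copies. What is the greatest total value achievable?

153 util

Best value-per-unit is kettle at 34/11; filling with it alone gives 4×34 = 136.
Optimal mix: 1×blender + 4×kettle → cost 50, value 153.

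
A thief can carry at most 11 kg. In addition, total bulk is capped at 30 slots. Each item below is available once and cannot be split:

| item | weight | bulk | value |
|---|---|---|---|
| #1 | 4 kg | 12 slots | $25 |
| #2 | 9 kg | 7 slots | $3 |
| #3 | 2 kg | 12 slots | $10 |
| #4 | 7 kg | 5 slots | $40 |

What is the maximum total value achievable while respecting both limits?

Feasible sets respecting both limits:
- #1+#4: weight 11, bulk 17, value 65
- #3+#4: weight 9, bulk 17, value 50
- #4: weight 7, bulk 5, value 40
Best: $65.

$65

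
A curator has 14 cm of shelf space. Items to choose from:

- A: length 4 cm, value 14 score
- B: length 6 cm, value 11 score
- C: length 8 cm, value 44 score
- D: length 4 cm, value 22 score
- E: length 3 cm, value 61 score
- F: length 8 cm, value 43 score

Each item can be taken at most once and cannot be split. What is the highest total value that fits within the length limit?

105 score

Check high-value combinations within 14 cm:
- C+E: length 8+3=11, value 44+61=105
- E+F: length 3+8=11, value 61+43=104
- A+D+E: length 4+4+3=11, value 14+22+61=97
Best: 105 score.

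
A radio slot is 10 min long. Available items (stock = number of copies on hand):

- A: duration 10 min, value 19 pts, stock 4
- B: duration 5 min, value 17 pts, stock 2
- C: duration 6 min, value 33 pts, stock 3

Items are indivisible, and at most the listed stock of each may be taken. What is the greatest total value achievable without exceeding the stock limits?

34 pts

Best selections within duration 10 and stock limits:
- 2×B: duration 10, value 34
- 1×C: duration 6, value 33
Best: 34 pts.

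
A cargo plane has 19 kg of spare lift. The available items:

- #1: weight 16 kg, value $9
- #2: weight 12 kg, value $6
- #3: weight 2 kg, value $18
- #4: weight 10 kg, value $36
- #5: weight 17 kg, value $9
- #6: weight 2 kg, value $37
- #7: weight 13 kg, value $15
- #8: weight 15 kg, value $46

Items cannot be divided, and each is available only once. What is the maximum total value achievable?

$101

This is a 0/1 knapsack; check combinations near the capacity.
- #3+#6+#8: weight 2+2+15=19, value 18+37+46=101
- #3+#4+#6: weight 2+10+2=14, value 18+36+37=91
- #6+#8: weight 2+15=17, value 37+46=83
Best: $101.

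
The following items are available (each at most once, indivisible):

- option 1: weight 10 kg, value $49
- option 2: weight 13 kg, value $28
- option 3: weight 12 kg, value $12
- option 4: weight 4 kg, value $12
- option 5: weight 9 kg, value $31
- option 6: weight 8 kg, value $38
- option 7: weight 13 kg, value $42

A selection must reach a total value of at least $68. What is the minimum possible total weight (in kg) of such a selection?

17

Subsets with value ≥ 68, sorted by total weight:
- option 5+option 6: weight 17, value 69
- option 1+option 6: weight 18, value 87
- option 1+option 5: weight 19, value 80
- option 4+option 5+option 6: weight 21, value 81
Minimum weight: 17 kg.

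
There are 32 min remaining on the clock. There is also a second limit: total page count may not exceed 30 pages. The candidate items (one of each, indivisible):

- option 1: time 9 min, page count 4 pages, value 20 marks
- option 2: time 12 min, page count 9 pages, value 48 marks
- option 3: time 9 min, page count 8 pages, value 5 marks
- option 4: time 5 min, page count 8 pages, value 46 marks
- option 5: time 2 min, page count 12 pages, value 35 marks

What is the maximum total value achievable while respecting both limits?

129 marks

Feasible sets respecting both limits:
- option 2+option 4+option 5: time 19, page count 29, value 129
- option 1+option 2+option 4: time 26, page count 21, value 114
- option 1+option 2+option 5: time 23, page count 25, value 103
- option 1+option 4+option 5: time 16, page count 24, value 101
Best: 129 marks.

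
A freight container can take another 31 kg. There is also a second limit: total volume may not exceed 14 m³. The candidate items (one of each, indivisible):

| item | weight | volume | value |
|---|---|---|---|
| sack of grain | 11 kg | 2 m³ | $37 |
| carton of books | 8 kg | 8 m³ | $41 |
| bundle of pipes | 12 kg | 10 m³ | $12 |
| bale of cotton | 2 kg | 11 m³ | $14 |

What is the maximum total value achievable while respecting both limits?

$78

Feasible sets respecting both limits:
- sack of grain+carton of books: weight 19, volume 10, value 78
- sack of grain+bale of cotton: weight 13, volume 13, value 51
- sack of grain+bundle of pipes: weight 23, volume 12, value 49
Best: $78.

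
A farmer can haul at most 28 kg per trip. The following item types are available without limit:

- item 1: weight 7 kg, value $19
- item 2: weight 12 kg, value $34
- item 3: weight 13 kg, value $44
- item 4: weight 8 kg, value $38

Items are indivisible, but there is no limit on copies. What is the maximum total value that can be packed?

Best value-per-unit is item 4 at 38/8, and filling with it alone uses weight 3×8=24. No mix of the others beats 3×38 = 114.

$114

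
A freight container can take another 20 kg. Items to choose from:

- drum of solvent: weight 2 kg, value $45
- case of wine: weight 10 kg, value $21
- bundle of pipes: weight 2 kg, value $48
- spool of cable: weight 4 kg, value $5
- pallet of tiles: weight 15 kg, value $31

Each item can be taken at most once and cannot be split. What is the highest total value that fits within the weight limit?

Check high-value combinations within 20 kg:
- drum of solvent+bundle of pipes+pallet of tiles: weight 2+2+15=19, value 45+48+31=124
- drum of solvent+case of wine+bundle of pipes+spool of cable: weight 2+10+2+4=18, value 45+21+48+5=119
- drum of solvent+case of wine+bundle of pipes: weight 2+10+2=14, value 45+21+48=114
- drum of solvent+bundle of pipes+spool of cable: weight 2+2+4=8, value 45+48+5=98
- drum of solvent+bundle of pipes: weight 2+2=4, value 45+48=93
Best: $124.

$124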